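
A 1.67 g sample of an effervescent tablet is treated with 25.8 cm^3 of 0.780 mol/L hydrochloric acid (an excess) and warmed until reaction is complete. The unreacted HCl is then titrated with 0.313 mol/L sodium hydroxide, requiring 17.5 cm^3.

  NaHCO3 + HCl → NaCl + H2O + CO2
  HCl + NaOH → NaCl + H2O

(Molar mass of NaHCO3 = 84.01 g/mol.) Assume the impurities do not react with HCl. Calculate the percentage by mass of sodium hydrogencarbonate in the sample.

n(HCl) added = 0.0258 × 0.780 = 0.0201 mol
n(NaOH) used in back-titration = 0.0175 × 0.313 = 5.48 × 10^-3 mol
n(HCl) left over = 5.48 × 10^-3 mol (1:1 ratio)
n(HCl) consumed by analyte = 0.0201 − 5.48 × 10^-3 = 0.0146 mol
n(NaHCO3) = 0.0146 mol (1:1 ratio)
mass of NaHCO3 = 0.0146 × 84.01 = 1.23 g
% NaHCO3 = 1.23 / 1.67 × 100 = 73.7 %

73.7 %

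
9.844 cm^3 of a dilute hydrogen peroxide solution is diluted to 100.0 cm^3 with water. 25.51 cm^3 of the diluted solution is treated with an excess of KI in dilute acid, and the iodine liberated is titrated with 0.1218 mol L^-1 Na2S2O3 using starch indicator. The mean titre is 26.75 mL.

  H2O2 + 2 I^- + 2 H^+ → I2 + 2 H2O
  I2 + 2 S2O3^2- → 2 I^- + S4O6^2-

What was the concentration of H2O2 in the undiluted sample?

0.6487 mol/L

n(S2O3^2-) = 0.02675 × 0.1218 = 3.258 × 10^-3 mol
n(I2) = n(S2O3^2-)/2 = 1.629 × 10^-3 mol
n(H2O2) in the aliquot = 1.629 × 10^-3 mol (1:1 ratio)
[H2O2]_dilute = 1.629 × 10^-3 / 0.02551 = 0.06386 mol/L
[H2O2]_original = 0.06386 × 100.0/9.844 = 0.6487 mol/L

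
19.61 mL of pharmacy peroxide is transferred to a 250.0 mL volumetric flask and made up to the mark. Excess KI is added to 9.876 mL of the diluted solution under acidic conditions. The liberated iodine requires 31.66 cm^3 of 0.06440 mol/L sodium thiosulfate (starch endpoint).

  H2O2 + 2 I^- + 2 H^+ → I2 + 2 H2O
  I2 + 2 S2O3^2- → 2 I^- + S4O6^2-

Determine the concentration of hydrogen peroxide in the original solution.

n(S2O3^2-) = 0.03166 × 0.06440 = 2.039 × 10^-3 mol
n(I2) = n(S2O3^2-)/2 = 1.019 × 10^-3 mol
n(H2O2) in the aliquot = 1.019 × 10^-3 mol (1:1 ratio)
[H2O2]_dilute = 1.019 × 10^-3 / 0.009876 = 0.1032 mol/L
[H2O2]_original = 0.1032 × 250.0/19.61 = 1.316 mol/L

1.316 mol/L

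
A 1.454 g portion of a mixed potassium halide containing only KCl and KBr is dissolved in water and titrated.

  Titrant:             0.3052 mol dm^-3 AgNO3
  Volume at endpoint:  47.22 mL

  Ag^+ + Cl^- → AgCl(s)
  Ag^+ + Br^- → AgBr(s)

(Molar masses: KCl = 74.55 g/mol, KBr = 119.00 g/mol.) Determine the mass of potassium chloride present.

0.4377 g

n(AgNO3) = 0.04722 × 0.3052 = 0.01441 mol
Let x = n(KCl), y = n(KBr).
Titrant: 1x + 1y = 0.01441;  mass: 74.55x + 119.00y = 1.454
Solving, x = 5.871 × 10^-3 mol, y = 8.540 × 10^-3 mol
mass of KCl = 5.871 × 10^-3 × 74.55 = 0.4377 g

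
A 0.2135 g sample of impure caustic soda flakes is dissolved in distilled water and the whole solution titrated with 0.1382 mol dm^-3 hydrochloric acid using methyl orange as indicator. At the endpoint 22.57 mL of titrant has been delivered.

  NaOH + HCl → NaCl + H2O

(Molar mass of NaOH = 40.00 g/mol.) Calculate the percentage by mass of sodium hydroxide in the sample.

n(HCl) = 0.02257 L × 0.1382 mol/L = 3.119 × 10^-3 mol
n(NaOH) = 3.119 × 10^-3 mol (1:1 ratio)
mass of NaOH = 3.119 × 10^-3 × 40.00 g/mol = 0.1248 g
% NaOH = 0.1248 / 0.2135 × 100 = 58.44 %

58.44 %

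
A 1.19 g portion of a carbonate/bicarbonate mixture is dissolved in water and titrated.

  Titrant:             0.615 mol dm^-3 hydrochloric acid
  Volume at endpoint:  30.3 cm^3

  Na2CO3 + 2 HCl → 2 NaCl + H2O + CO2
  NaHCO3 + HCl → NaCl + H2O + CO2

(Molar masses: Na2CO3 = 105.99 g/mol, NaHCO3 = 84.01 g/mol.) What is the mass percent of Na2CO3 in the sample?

53.9 %

n(HCl) = 0.0303 × 0.615 = 0.0186 mol
Let x = n(Na2CO3), y = n(NaHCO3).
Titrant: 2x + 1y = 0.0186;  mass: 105.99x + 84.01y = 1.19
Solving, x = 6.05 × 10^-3 mol, y = 6.53 × 10^-3 mol
mass of Na2CO3 = 6.05 × 10^-3 × 105.99 = 0.642 g
% Na2CO3 = 0.642 / 1.19 × 100 = 53.9 %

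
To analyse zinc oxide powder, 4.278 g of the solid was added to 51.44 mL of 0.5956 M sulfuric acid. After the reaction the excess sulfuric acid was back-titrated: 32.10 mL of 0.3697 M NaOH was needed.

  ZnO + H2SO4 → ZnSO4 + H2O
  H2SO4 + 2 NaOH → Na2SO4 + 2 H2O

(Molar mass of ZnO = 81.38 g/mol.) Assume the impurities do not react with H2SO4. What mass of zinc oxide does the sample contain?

n(H2SO4) added = 0.05144 × 0.5956 = 0.03064 mol
n(NaOH) used in back-titration = 0.03210 × 0.3697 = 0.01187 mol
From the 1:2 ratio, n(H2SO4) left over = 1/2 × 0.01187 = 5.934 × 10^-3 mol
n(H2SO4) consumed by analyte = 0.03064 − 5.934 × 10^-3 = 0.02470 mol
n(ZnO) = 0.02470 mol (1:1 ratio)
mass of ZnO = 0.02470 × 81.38 = 2.010 g

2.010 g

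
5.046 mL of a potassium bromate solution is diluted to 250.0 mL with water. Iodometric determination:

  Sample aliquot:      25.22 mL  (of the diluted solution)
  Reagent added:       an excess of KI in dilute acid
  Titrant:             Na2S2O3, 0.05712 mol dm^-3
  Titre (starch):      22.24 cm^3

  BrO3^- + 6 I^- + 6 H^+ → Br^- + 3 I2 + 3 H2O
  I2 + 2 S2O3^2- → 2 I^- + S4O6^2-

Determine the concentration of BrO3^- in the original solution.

0.4159 mol/L

n(S2O3^2-) = 0.02224 × 0.05712 = 1.270 × 10^-3 mol
n(I2) = n(S2O3^2-)/2 = 6.352 × 10^-4 mol
From the 1:3 ratio, n(BrO3^-) in the aliquot = 1/3 × 6.352 × 10^-4 = 2.117 × 10^-4 mol
[BrO3^-]_dilute = 2.117 × 10^-4 / 0.02522 = 0.008395 mol/L
[BrO3^-]_original = 0.008395 × 250.0/5.046 = 0.4159 mol/L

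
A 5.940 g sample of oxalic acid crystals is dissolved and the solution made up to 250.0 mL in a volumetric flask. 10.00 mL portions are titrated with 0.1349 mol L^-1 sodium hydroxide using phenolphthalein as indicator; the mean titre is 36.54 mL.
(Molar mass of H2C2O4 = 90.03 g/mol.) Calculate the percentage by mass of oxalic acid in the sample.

H2C2O4 + 2 NaOH → Na2C2O4 + 2 H2O
n(NaOH) per titration = 0.03654 × 0.1349 = 4.929 × 10^-3 mol
From the 1:2 ratio, n(H2C2O4) in each aliquot = 1/2 × 4.929 × 10^-3 = 2.465 × 10^-3 mol
n(H2C2O4) in the whole flask = 2.465 × 10^-3 × 250.0/10.00 = 0.06162 mol
mass of H2C2O4 = 0.06162 × 90.03 = 5.547 g
% H2C2O4 = 5.547 / 5.940 × 100 = 93.39 %

93.39 %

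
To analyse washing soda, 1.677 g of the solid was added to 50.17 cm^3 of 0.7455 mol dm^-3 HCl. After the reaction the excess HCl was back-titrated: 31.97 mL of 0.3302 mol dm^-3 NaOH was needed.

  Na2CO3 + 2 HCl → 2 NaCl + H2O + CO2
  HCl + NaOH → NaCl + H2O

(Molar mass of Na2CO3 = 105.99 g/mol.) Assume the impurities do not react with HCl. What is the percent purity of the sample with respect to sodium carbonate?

n(HCl) added = 0.05017 × 0.7455 = 0.03740 mol
n(NaOH) used in back-titration = 0.03197 × 0.3302 = 0.01056 mol
n(HCl) left over = 0.01056 mol (1:1 ratio)
n(HCl) consumed by analyte = 0.03740 − 0.01056 = 0.02685 mol
From the 1:2 ratio, n(Na2CO3) = 1/2 × 0.02685 = 0.01342 mol
mass of Na2CO3 = 0.01342 × 105.99 = 1.423 g
% Na2CO3 = 1.423 / 1.677 × 100 = 84.83 %

84.83 %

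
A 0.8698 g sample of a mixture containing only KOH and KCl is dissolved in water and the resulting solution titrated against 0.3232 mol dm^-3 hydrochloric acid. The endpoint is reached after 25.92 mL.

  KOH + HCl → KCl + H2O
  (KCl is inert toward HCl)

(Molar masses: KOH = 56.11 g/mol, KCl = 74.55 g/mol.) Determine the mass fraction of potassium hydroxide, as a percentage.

54.04 %

n(HCl) = 0.02592 × 0.3232 = 8.377 × 10^-3 mol
Let x = n(KOH), y = n(KCl).
Titrant: 1x = 8.377 × 10^-3;  mass: 56.11x + 74.55y = 0.8698
Solving, x = 8.377 × 10^-3 mol, y = 5.362 × 10^-3 mol
mass of KOH = 8.377 × 10^-3 × 56.11 = 0.4701 g
% KOH = 0.4701 / 0.8698 × 100 = 54.04 %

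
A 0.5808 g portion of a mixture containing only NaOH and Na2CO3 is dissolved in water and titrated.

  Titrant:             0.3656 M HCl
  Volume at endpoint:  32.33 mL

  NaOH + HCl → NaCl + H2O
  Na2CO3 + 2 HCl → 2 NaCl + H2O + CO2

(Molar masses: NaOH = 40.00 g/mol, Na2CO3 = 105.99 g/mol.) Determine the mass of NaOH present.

0.1403 g

n(HCl) = 0.03233 × 0.3656 = 0.01182 mol
Let x = n(NaOH), y = n(Na2CO3).
Titrant: 1x + 2y = 0.01182;  mass: 40.00x + 105.99y = 0.5808
Solving, x = 3.508 × 10^-3 mol, y = 4.156 × 10^-3 mol
mass of NaOH = 3.508 × 10^-3 × 40.00 = 0.1403 g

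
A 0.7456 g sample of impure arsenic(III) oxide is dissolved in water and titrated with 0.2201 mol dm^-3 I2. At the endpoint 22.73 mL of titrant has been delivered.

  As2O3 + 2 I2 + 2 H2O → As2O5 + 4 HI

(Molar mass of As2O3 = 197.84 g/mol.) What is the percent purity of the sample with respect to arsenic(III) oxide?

n(I2) = 0.02273 L × 0.2201 mol/L = 5.003 × 10^-3 mol
From the 1:2 ratio, n(As2O3) = 1/2 × 5.003 × 10^-3 = 2.501 × 10^-3 mol
mass of As2O3 = 2.501 × 10^-3 × 197.84 g/mol = 0.4949 g
% As2O3 = 0.4949 / 0.7456 × 100 = 66.37 %

66.37 %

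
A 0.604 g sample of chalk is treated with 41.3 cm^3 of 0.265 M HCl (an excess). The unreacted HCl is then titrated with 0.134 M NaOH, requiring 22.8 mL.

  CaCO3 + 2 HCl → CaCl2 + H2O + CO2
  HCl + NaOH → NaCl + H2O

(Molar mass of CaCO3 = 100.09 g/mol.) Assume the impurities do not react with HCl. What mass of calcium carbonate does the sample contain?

n(HCl) added = 0.0413 × 0.265 = 0.0109 mol
n(NaOH) used in back-titration = 0.0228 × 0.134 = 3.06 × 10^-3 mol
n(HCl) left over = 3.06 × 10^-3 mol (1:1 ratio)
n(HCl) consumed by analyte = 0.0109 − 3.06 × 10^-3 = 7.89 × 10^-3 mol
From the 1:2 ratio, n(CaCO3) = 1/2 × 7.89 × 10^-3 = 3.94 × 10^-3 mol
mass of CaCO3 = 3.94 × 10^-3 × 100.09 = 0.395 g

0.395 g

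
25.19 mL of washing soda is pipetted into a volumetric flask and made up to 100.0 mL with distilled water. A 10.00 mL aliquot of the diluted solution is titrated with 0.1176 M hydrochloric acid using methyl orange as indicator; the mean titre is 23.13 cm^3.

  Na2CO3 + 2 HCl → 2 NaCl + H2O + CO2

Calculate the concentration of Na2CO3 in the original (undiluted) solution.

0.5399 M

n(HCl) = 0.02313 × 0.1176 = 2.720 × 10^-3 mol
From the 1:2 ratio, n(Na2CO3) in the aliquot = 1/2 × 2.720 × 10^-3 = 1.360 × 10^-3 mol
[Na2CO3]_dilute = 1.360 × 10^-3 / 0.01000 = 0.1360 mol/L
Dilution factor = 100.0 / 25.19 = 3.970
[Na2CO3]_stock = 0.1360 × 3.970 = 0.5399 mol/L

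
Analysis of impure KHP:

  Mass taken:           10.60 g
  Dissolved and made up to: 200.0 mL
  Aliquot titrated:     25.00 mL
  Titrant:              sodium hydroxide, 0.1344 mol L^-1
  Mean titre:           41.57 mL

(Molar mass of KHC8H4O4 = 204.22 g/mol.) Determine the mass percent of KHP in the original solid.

86.11 %

KHC8H4O4 + NaOH → KNaC8H4O4 + H2O
n(NaOH) per titration = 0.04157 × 0.1344 = 5.587 × 10^-3 mol
n(KHC8H4O4) in each aliquot = 5.587 × 10^-3 mol (1:1 ratio)
n(KHC8H4O4) in the whole flask = 5.587 × 10^-3 × 200.0/25.00 = 0.04470 mol
mass of KHC8H4O4 = 0.04470 × 204.22 = 9.128 g
% KHC8H4O4 = 9.128 / 10.60 × 100 = 86.11 %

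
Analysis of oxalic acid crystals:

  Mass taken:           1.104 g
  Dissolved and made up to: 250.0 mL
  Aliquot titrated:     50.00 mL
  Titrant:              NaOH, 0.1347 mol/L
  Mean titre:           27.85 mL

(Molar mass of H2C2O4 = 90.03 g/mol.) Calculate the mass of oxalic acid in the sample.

H2C2O4 + 2 NaOH → Na2C2O4 + 2 H2O
n(NaOH) per titration = 0.02785 × 0.1347 = 3.751 × 10^-3 mol
From the 1:2 ratio, n(H2C2O4) in each aliquot = 1/2 × 3.751 × 10^-3 = 1.876 × 10^-3 mol
n(H2C2O4) in the whole flask = 1.876 × 10^-3 × 250.0/50.00 = 9.378 × 10^-3 mol
mass of H2C2O4 = 9.378 × 10^-3 × 90.03 = 0.8443 g

0.8443 g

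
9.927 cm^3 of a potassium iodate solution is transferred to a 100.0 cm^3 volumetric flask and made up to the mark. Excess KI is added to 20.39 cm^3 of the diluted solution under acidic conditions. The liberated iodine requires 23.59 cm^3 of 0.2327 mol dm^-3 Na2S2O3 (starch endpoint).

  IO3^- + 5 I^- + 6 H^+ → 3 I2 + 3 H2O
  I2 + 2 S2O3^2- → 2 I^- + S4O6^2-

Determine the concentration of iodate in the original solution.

n(S2O3^2-) = 0.02359 × 0.2327 = 5.489 × 10^-3 mol
n(I2) = n(S2O3^2-)/2 = 2.745 × 10^-3 mol
From the 1:3 ratio, n(IO3^-) in the aliquot = 1/3 × 2.745 × 10^-3 = 9.149 × 10^-4 mol
[IO3^-]_dilute = 9.149 × 10^-4 / 0.02039 = 0.04487 mol/L
[IO3^-]_original = 0.04487 × 100.0/9.927 = 0.4520 mol/L

0.4520 mol/L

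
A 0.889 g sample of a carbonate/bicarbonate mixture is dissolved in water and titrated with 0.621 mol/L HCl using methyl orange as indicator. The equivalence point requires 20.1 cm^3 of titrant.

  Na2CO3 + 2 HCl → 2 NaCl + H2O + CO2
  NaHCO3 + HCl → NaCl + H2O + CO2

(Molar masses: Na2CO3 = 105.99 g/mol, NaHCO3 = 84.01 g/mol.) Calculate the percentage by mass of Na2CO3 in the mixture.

30.7 %

n(HCl) = 0.0201 × 0.621 = 0.0125 mol
Let x = n(Na2CO3), y = n(NaHCO3).
Titrant: 2x + 1y = 0.0125;  mass: 105.99x + 84.01y = 0.889
Solving, x = 2.57 × 10^-3 mol, y = 7.34 × 10^-3 mol
mass of Na2CO3 = 2.57 × 10^-3 × 105.99 = 0.273 g
% Na2CO3 = 0.273 / 0.889 × 100 = 30.7 %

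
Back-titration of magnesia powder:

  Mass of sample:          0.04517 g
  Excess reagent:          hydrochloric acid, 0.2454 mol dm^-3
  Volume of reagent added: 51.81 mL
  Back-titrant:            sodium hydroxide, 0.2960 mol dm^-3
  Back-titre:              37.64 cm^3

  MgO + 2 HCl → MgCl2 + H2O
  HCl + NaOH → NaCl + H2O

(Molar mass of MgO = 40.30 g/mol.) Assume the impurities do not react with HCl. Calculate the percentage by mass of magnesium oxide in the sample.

70.16 %

n(HCl) added = 0.05181 × 0.2454 = 0.01271 mol
n(NaOH) used in back-titration = 0.03764 × 0.2960 = 0.01114 mol
n(HCl) left over = 0.01114 mol (1:1 ratio)
n(HCl) consumed by analyte = 0.01271 − 0.01114 = 1.573 × 10^-3 mol
From the 1:2 ratio, n(MgO) = 1/2 × 1.573 × 10^-3 = 7.864 × 10^-4 mol
mass of MgO = 7.864 × 10^-4 × 40.30 = 0.03169 g
% MgO = 0.03169 / 0.04517 × 100 = 70.16 %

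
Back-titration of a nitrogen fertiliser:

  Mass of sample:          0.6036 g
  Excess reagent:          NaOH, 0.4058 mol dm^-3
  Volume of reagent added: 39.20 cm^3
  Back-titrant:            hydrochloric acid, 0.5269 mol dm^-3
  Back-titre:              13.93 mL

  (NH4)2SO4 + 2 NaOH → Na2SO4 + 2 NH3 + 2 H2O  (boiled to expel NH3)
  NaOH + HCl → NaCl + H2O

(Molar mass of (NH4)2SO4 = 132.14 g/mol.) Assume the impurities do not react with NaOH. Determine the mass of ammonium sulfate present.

0.5661 g

n(NaOH) added = 0.03920 × 0.4058 = 0.01591 mol
n(HCl) used in back-titration = 0.01393 × 0.5269 = 7.340 × 10^-3 mol
n(NaOH) left over = 7.340 × 10^-3 mol (1:1 ratio)
n(NaOH) consumed by analyte = 0.01591 − 7.340 × 10^-3 = 8.568 × 10^-3 mol
From the 1:2 ratio, n((NH4)2SO4) = 1/2 × 8.568 × 10^-3 = 4.284 × 10^-3 mol
mass of (NH4)2SO4 = 4.284 × 10^-3 × 132.14 = 0.5661 g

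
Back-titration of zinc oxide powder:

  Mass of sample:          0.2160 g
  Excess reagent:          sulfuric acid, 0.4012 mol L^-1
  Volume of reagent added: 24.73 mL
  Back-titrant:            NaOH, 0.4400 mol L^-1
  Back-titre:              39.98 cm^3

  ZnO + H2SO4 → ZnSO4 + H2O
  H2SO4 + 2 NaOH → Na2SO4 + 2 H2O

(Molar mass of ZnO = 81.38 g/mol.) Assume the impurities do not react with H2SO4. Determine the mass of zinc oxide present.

0.09164 g

n(H2SO4) added = 0.02473 × 0.4012 = 9.922 × 10^-3 mol
n(NaOH) used in back-titration = 0.03998 × 0.4400 = 0.01759 mol
From the 1:2 ratio, n(H2SO4) left over = 1/2 × 0.01759 = 8.796 × 10^-3 mol
n(H2SO4) consumed by analyte = 9.922 × 10^-3 − 8.796 × 10^-3 = 1.126 × 10^-3 mol
n(ZnO) = 1.126 × 10^-3 mol (1:1 ratio)
mass of ZnO = 1.126 × 10^-3 × 81.38 = 0.09164 g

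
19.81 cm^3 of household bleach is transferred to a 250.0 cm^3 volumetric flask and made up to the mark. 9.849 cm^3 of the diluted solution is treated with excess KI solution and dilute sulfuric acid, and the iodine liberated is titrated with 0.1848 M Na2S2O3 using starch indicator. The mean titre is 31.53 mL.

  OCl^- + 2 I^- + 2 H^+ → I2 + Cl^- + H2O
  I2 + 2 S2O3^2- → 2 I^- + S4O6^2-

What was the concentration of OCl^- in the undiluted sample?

n(S2O3^2-) = 0.03153 × 0.1848 = 5.827 × 10^-3 mol
n(I2) = n(S2O3^2-)/2 = 2.913 × 10^-3 mol
n(OCl^-) in the aliquot = 2.913 × 10^-3 mol (1:1 ratio)
[OCl^-]_dilute = 2.913 × 10^-3 / 0.009849 = 0.2958 mol/L
[OCl^-]_original = 0.2958 × 250.0/19.81 = 3.733 mol/L

3.733 M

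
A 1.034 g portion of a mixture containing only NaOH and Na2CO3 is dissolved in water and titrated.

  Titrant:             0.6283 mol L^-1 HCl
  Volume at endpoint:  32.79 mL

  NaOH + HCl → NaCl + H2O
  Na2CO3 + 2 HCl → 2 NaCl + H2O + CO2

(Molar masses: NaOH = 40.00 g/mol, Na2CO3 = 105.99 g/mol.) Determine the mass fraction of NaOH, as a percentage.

n(HCl) = 0.03279 × 0.6283 = 0.02060 mol
Let x = n(NaOH), y = n(Na2CO3).
Titrant: 1x + 2y = 0.02060;  mass: 40.00x + 105.99y = 1.034
Solving, x = 4.448 × 10^-3 mol, y = 8.077 × 10^-3 mol
mass of NaOH = 4.448 × 10^-3 × 40.00 = 0.1779 g
% NaOH = 0.1779 / 1.034 × 100 = 17.21 %

17.21 %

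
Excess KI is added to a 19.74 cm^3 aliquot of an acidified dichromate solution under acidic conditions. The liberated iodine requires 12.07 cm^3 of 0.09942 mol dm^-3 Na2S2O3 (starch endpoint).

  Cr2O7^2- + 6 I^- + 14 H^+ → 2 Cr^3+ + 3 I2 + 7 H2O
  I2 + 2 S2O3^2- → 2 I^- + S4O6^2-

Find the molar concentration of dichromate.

0.01013 mol/L

n(S2O3^2-) = 0.01207 × 0.09942 = 1.200 × 10^-3 mol
n(I2) = n(S2O3^2-)/2 = 6.000 × 10^-4 mol
From the 1:3 ratio, n(Cr2O7^2-) in the aliquot = 1/3 × 6.000 × 10^-4 = 2.000 × 10^-4 mol
[Cr2O7^2-] = 2.000 × 10^-4 / 0.01974 = 0.01013 mol/L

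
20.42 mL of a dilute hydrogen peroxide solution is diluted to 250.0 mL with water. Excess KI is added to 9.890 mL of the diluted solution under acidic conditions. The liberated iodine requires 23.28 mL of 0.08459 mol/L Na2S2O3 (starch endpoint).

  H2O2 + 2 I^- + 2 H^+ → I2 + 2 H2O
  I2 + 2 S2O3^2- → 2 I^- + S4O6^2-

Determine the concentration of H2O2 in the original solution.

1.219 mol/L

n(S2O3^2-) = 0.02328 × 0.08459 = 1.969 × 10^-3 mol
n(I2) = n(S2O3^2-)/2 = 9.846 × 10^-4 mol
n(H2O2) in the aliquot = 9.846 × 10^-4 mol (1:1 ratio)
[H2O2]_dilute = 9.846 × 10^-4 / 0.009890 = 0.09956 mol/L
[H2O2]_original = 0.09956 × 250.0/20.42 = 1.219 mol/L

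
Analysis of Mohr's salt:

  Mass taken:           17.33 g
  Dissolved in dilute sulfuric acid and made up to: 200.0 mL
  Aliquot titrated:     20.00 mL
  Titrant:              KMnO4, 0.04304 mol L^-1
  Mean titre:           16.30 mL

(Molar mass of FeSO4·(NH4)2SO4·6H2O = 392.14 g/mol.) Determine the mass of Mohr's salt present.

13.76 g

MnO4^- + 5 Fe^2+ + 8 H^+ → Mn^2+ + 5 Fe^3+ + 4 H2O
n(KMnO4) per titration = 0.01630 × 0.04304 = 7.016 × 10^-4 mol
From the 5:1 ratio, n(FeSO4·(NH4)2SO4·6H2O) in each aliquot = 5/1 × 7.016 × 10^-4 = 3.508 × 10^-3 mol
n(FeSO4·(NH4)2SO4·6H2O) in the whole flask = 3.508 × 10^-3 × 200.0/20.00 = 0.03508 mol
mass of FeSO4·(NH4)2SO4·6H2O = 0.03508 × 392.14 = 13.76 g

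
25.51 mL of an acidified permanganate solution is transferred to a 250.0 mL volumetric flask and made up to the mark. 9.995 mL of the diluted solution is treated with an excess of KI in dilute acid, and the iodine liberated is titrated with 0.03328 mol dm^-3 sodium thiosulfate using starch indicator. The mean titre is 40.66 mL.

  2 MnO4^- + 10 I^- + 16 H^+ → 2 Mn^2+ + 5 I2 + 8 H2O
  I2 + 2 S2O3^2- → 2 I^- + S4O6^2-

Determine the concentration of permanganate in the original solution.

n(S2O3^2-) = 0.04066 × 0.03328 = 1.353 × 10^-3 mol
n(I2) = n(S2O3^2-)/2 = 6.766 × 10^-4 mol
From the 2:5 ratio, n(MnO4^-) in the aliquot = 2/5 × 6.766 × 10^-4 = 2.706 × 10^-4 mol
[MnO4^-]_dilute = 2.706 × 10^-4 / 0.009995 = 0.02708 mol/L
[MnO4^-]_original = 0.02708 × 250.0/25.51 = 0.2654 mol/L

0.2654 mol/L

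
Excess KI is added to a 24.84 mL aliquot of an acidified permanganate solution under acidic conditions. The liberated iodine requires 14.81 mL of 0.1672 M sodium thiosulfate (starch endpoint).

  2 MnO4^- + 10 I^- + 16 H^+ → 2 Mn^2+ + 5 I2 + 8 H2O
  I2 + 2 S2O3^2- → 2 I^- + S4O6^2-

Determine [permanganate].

0.01994 M

n(S2O3^2-) = 0.01481 × 0.1672 = 2.476 × 10^-3 mol
n(I2) = n(S2O3^2-)/2 = 1.238 × 10^-3 mol
From the 2:5 ratio, n(MnO4^-) in the aliquot = 2/5 × 1.238 × 10^-3 = 4.952 × 10^-4 mol
[MnO4^-] = 4.952 × 10^-4 / 0.02484 = 0.01994 mol/L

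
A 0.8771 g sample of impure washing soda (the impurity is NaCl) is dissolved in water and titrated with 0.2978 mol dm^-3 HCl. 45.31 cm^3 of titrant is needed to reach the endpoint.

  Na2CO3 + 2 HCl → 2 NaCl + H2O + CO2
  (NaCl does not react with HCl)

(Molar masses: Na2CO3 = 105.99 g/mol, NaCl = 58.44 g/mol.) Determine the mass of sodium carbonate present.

0.7151 g

n(HCl) = 0.04531 × 0.2978 = 0.01349 mol
Let x = n(Na2CO3), y = n(NaCl).
Titrant: 2x = 0.01349;  mass: 105.99x + 58.44y = 0.8771
Solving, x = 6.747 × 10^-3 mol, y = 2.772 × 10^-3 mol
mass of Na2CO3 = 6.747 × 10^-3 × 105.99 = 0.7151 g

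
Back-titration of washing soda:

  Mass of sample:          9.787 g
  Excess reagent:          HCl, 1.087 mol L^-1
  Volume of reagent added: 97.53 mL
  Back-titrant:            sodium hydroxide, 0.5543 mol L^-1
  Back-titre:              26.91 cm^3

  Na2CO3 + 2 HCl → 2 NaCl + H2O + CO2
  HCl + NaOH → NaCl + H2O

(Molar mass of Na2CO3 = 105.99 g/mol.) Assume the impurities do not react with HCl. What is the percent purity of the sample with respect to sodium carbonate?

n(HCl) added = 0.09753 × 1.087 = 0.1060 mol
n(NaOH) used in back-titration = 0.02691 × 0.5543 = 0.01492 mol
n(HCl) left over = 0.01492 mol (1:1 ratio)
n(HCl) consumed by analyte = 0.1060 − 0.01492 = 0.09110 mol
From the 1:2 ratio, n(Na2CO3) = 1/2 × 0.09110 = 0.04555 mol
mass of Na2CO3 = 0.04555 × 105.99 = 4.828 g
% Na2CO3 = 4.828 / 9.787 × 100 = 49.33 %

49.33 %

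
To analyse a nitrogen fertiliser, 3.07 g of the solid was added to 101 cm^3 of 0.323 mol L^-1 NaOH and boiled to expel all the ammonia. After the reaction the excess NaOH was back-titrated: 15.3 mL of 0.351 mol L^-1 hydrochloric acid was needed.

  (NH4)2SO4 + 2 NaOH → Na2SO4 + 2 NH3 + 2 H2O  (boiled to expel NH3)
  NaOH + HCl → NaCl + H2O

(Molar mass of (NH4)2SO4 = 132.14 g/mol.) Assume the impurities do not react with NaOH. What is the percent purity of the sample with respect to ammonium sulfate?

n(NaOH) added = 0.101 × 0.323 = 0.0326 mol
n(HCl) used in back-titration = 0.0153 × 0.351 = 5.37 × 10^-3 mol
n(NaOH) left over = 5.37 × 10^-3 mol (1:1 ratio)
n(NaOH) consumed by analyte = 0.0326 − 5.37 × 10^-3 = 0.0273 mol
From the 1:2 ratio, n((NH4)2SO4) = 1/2 × 0.0273 = 0.0136 mol
mass of (NH4)2SO4 = 0.0136 × 132.14 = 1.80 g
% (NH4)2SO4 = 1.80 / 3.07 × 100 = 58.7 %

58.7 %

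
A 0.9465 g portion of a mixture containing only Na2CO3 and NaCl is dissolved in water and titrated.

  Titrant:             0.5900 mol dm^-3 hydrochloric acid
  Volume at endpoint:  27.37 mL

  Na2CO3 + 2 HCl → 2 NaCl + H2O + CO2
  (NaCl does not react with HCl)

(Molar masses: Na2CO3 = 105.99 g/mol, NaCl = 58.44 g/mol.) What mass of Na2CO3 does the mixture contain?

n(HCl) = 0.02737 × 0.5900 = 0.01615 mol
Let x = n(Na2CO3), y = n(NaCl).
Titrant: 2x = 0.01615;  mass: 105.99x + 58.44y = 0.9465
Solving, x = 8.074 × 10^-3 mol, y = 1.552 × 10^-3 mol
mass of Na2CO3 = 8.074 × 10^-3 × 105.99 = 0.8558 g

0.8558 g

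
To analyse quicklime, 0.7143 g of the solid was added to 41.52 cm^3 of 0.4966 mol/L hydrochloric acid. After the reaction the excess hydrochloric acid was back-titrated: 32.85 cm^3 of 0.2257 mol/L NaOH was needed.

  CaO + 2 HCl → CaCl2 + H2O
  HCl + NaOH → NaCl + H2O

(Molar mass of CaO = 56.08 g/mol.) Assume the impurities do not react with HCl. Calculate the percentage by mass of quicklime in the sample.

n(HCl) added = 0.04152 × 0.4966 = 0.02062 mol
n(NaOH) used in back-titration = 0.03285 × 0.2257 = 7.414 × 10^-3 mol
n(HCl) left over = 7.414 × 10^-3 mol (1:1 ratio)
n(HCl) consumed by analyte = 0.02062 − 7.414 × 10^-3 = 0.01320 mol
From the 1:2 ratio, n(CaO) = 1/2 × 0.01320 = 6.602 × 10^-3 mol
mass of CaO = 6.602 × 10^-3 × 56.08 = 0.3703 g
% CaO = 0.3703 / 0.7143 × 100 = 51.83 %

51.83 %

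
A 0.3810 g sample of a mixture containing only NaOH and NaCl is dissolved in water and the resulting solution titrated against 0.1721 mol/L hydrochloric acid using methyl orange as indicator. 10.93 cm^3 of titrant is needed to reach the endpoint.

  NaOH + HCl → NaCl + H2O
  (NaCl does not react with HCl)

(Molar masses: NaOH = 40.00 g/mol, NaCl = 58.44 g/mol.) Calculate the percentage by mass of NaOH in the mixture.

19.75 %

n(HCl) = 0.01093 × 0.1721 = 1.881 × 10^-3 mol
Let x = n(NaOH), y = n(NaCl).
Titrant: 1x = 1.881 × 10^-3;  mass: 40.00x + 58.44y = 0.3810
Solving, x = 1.881 × 10^-3 mol, y = 5.232 × 10^-3 mol
mass of NaOH = 1.881 × 10^-3 × 40.00 = 0.07524 g
% NaOH = 0.07524 / 0.3810 × 100 = 19.75 %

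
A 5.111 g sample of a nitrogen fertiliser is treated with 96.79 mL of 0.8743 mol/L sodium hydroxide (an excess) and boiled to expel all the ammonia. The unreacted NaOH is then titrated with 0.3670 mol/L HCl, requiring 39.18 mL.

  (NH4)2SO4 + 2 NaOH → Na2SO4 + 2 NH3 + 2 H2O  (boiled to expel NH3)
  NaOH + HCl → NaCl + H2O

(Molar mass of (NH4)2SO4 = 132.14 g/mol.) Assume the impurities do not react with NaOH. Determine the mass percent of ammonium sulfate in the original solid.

90.81 %

n(NaOH) added = 0.09679 × 0.8743 = 0.08462 mol
n(HCl) used in back-titration = 0.03918 × 0.3670 = 0.01438 mol
n(NaOH) left over = 0.01438 mol (1:1 ratio)
n(NaOH) consumed by analyte = 0.08462 − 0.01438 = 0.07024 mol
From the 1:2 ratio, n((NH4)2SO4) = 1/2 × 0.07024 = 0.03512 mol
mass of (NH4)2SO4 = 0.03512 × 132.14 = 4.641 g
% (NH4)2SO4 = 4.641 / 5.111 × 100 = 90.81 %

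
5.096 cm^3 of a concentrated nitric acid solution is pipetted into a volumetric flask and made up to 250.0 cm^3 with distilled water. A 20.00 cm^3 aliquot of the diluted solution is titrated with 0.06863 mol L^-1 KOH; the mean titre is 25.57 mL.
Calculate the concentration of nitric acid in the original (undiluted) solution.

HNO3 + KOH → KNO3 + H2O
n(KOH) = 0.02557 × 0.06863 = 1.755 × 10^-3 mol
n(HNO3) in the aliquot = 1.755 × 10^-3 mol (1:1 ratio)
[HNO3]_dilute = 1.755 × 10^-3 / 0.02000 = 0.08774 mol/L
Dilution factor = 250.0 / 5.096 = 49.06
[HNO3]_stock = 0.08774 × 49.06 = 4.305 mol/L

4.305 mol/L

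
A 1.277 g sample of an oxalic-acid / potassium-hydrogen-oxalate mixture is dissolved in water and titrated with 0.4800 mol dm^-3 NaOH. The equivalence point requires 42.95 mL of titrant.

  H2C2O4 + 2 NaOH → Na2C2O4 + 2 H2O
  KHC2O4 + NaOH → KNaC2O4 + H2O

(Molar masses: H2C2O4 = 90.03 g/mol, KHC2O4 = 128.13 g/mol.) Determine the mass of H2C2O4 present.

n(NaOH) = 0.04295 × 0.4800 = 0.02062 mol
Let x = n(H2C2O4), y = n(KHC2O4).
Titrant: 2x + 1y = 0.02062;  mass: 90.03x + 128.13y = 1.277
Solving, x = 8.209 × 10^-3 mol, y = 4.199 × 10^-3 mol
mass of H2C2O4 = 8.209 × 10^-3 × 90.03 = 0.7390 g

0.7390 g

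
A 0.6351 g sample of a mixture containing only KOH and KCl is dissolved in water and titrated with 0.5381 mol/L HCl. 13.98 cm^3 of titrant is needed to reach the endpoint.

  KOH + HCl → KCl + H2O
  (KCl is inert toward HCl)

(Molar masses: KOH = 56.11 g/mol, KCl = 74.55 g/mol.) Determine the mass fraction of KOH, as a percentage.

n(HCl) = 0.01398 × 0.5381 = 7.523 × 10^-3 mol
Let x = n(KOH), y = n(KCl).
Titrant: 1x = 7.523 × 10^-3;  mass: 56.11x + 74.55y = 0.6351
Solving, x = 7.523 × 10^-3 mol, y = 2.857 × 10^-3 mol
mass of KOH = 7.523 × 10^-3 × 56.11 = 0.4221 g
% KOH = 0.4221 / 0.6351 × 100 = 66.46 %

66.46 %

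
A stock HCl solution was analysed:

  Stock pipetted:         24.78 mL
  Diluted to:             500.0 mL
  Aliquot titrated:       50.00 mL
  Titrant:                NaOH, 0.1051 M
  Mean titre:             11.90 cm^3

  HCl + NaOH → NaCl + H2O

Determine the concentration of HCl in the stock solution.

0.5047 M

n(NaOH) = 0.01190 × 0.1051 = 1.251 × 10^-3 mol
n(HCl) in the aliquot = 1.251 × 10^-3 mol (1:1 ratio)
[HCl]_dilute = 1.251 × 10^-3 / 0.05000 = 0.02501 mol/L
Dilution factor = 500.0 / 24.78 = 20.18
[HCl]_stock = 0.02501 × 20.18 = 0.5047 mol/L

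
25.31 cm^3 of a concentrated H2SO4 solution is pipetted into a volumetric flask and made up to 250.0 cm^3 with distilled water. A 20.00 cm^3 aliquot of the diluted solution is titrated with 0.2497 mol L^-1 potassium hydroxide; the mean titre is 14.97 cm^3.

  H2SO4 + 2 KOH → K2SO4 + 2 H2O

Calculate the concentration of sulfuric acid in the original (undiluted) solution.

0.9231 mol/L

n(KOH) = 0.01497 × 0.2497 = 3.738 × 10^-3 mol
From the 1:2 ratio, n(H2SO4) in the aliquot = 1/2 × 3.738 × 10^-3 = 1.869 × 10^-3 mol
[H2SO4]_dilute = 1.869 × 10^-3 / 0.02000 = 0.09345 mol/L
Dilution factor = 250.0 / 25.31 = 9.878
[H2SO4]_stock = 0.09345 × 9.878 = 0.9231 mol/L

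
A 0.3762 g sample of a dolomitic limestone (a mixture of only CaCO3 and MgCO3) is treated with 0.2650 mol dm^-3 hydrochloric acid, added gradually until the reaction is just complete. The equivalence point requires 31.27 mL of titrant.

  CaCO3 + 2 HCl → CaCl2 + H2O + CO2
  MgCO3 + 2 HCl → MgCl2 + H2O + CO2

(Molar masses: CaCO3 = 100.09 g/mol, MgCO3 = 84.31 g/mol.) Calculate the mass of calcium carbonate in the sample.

n(HCl) = 0.03127 × 0.2650 = 8.287 × 10^-3 mol
Let x = n(CaCO3), y = n(MgCO3).
Titrant: 2x + 2y = 8.287 × 10^-3;  mass: 100.09x + 84.31y = 0.3762
Solving, x = 1.703 × 10^-3 mol, y = 2.440 × 10^-3 mol
mass of CaCO3 = 1.703 × 10^-3 × 100.09 = 0.1705 g

0.1705 g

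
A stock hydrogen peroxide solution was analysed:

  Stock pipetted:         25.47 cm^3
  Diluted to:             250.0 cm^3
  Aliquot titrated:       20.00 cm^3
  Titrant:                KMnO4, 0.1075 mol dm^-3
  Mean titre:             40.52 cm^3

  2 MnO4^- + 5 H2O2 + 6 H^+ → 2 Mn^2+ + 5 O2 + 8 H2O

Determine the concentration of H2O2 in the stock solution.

n(KMnO4) = 0.04052 × 0.1075 = 4.356 × 10^-3 mol
From the 5:2 ratio, n(H2O2) in the aliquot = 5/2 × 4.356 × 10^-3 = 0.01089 mol
[H2O2]_dilute = 0.01089 / 0.02000 = 0.5445 mol/L
Dilution factor = 250.0 / 25.47 = 9.815
[H2O2]_stock = 0.5445 × 9.815 = 5.344 mol/L

5.344 mol/L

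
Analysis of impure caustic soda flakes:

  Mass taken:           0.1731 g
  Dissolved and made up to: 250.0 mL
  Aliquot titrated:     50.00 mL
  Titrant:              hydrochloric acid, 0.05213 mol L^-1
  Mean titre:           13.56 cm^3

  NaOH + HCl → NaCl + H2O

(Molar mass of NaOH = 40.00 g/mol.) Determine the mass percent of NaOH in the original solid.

81.67 %

n(HCl) per titration = 0.01356 × 0.05213 = 7.069 × 10^-4 mol
n(NaOH) in each aliquot = 7.069 × 10^-4 mol (1:1 ratio)
n(NaOH) in the whole flask = 7.069 × 10^-4 × 250.0/50.00 = 3.534 × 10^-3 mol
mass of NaOH = 3.534 × 10^-3 × 40.00 = 0.1414 g
% NaOH = 0.1414 / 0.1731 × 100 = 81.67 %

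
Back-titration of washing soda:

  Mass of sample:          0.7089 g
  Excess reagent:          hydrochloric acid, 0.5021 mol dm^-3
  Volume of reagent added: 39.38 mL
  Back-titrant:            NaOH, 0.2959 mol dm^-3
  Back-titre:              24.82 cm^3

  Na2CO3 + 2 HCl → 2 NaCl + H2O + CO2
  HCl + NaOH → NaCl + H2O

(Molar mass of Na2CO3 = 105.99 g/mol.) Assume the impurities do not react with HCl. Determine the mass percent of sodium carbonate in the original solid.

92.91 %

n(HCl) added = 0.03938 × 0.5021 = 0.01977 mol
n(NaOH) used in back-titration = 0.02482 × 0.2959 = 7.344 × 10^-3 mol
n(HCl) left over = 7.344 × 10^-3 mol (1:1 ratio)
n(HCl) consumed by analyte = 0.01977 − 7.344 × 10^-3 = 0.01243 mol
From the 1:2 ratio, n(Na2CO3) = 1/2 × 0.01243 = 6.214 × 10^-3 mol
mass of Na2CO3 = 6.214 × 10^-3 × 105.99 = 0.6586 g
% Na2CO3 = 0.6586 / 0.7089 × 100 = 92.91 %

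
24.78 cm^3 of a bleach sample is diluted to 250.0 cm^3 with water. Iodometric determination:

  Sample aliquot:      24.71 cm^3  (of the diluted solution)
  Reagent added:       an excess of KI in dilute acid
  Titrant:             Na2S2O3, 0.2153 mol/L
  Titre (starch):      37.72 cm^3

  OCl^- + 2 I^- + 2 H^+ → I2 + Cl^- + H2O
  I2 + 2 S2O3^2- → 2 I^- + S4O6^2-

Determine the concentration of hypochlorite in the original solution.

1.658 mol/L

n(S2O3^2-) = 0.03772 × 0.2153 = 8.121 × 10^-3 mol
n(I2) = n(S2O3^2-)/2 = 4.061 × 10^-3 mol
n(OCl^-) in the aliquot = 4.061 × 10^-3 mol (1:1 ratio)
[OCl^-]_dilute = 4.061 × 10^-3 / 0.02471 = 0.1643 mol/L
[OCl^-]_original = 0.1643 × 250.0/24.78 = 1.658 mol/L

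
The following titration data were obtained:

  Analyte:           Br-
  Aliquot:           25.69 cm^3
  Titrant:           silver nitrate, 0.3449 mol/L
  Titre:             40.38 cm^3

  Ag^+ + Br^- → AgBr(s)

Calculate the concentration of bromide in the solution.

0.5421 mol/L

n(AgNO3) = 0.04038 L × 0.3449 mol/L = 0.01393 mol
n(Br-) = 0.01393 mol (1:1 mole ratio)
[Br-] = 0.01393 mol / 0.02569 L = 0.5421 mol/L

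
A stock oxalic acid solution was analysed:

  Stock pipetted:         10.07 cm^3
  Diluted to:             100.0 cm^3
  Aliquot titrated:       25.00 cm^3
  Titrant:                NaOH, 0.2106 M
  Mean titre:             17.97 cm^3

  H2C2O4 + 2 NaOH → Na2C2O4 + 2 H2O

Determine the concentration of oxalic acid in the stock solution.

n(NaOH) = 0.01797 × 0.2106 = 3.784 × 10^-3 mol
From the 1:2 ratio, n(H2C2O4) in the aliquot = 1/2 × 3.784 × 10^-3 = 1.892 × 10^-3 mol
[H2C2O4]_dilute = 1.892 × 10^-3 / 0.02500 = 0.07569 mol/L
Dilution factor = 100.0 / 10.07 = 9.930
[H2C2O4]_stock = 0.07569 × 9.930 = 0.7516 mol/L

0.7516 M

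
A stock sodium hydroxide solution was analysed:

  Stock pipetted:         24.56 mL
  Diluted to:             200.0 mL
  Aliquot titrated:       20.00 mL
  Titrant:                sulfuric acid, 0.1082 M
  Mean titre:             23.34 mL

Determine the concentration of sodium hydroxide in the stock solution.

2.057 M

2 NaOH + H2SO4 → Na2SO4 + 2 H2O
n(H2SO4) = 0.02334 × 0.1082 = 2.525 × 10^-3 mol
From the 2:1 ratio, n(NaOH) in the aliquot = 2/1 × 2.525 × 10^-3 = 5.051 × 10^-3 mol
[NaOH]_dilute = 5.051 × 10^-3 / 0.02000 = 0.2525 mol/L
Dilution factor = 200.0 / 24.56 = 8.143
[NaOH]_stock = 0.2525 × 8.143 = 2.057 mol/L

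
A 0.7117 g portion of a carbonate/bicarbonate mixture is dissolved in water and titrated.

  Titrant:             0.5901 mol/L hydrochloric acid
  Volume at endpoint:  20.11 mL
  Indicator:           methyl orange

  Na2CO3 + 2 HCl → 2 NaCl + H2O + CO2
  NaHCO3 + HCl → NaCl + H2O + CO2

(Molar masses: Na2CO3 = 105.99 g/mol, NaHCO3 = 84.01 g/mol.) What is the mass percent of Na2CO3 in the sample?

n(HCl) = 0.02011 × 0.5901 = 0.01187 mol
Let x = n(Na2CO3), y = n(NaHCO3).
Titrant: 2x + 1y = 0.01187;  mass: 105.99x + 84.01y = 0.7117
Solving, x = 4.598 × 10^-3 mol, y = 2.670 × 10^-3 mol
mass of Na2CO3 = 4.598 × 10^-3 × 105.99 = 0.4874 g
% Na2CO3 = 0.4874 / 0.7117 × 100 = 68.48 %

68.48 %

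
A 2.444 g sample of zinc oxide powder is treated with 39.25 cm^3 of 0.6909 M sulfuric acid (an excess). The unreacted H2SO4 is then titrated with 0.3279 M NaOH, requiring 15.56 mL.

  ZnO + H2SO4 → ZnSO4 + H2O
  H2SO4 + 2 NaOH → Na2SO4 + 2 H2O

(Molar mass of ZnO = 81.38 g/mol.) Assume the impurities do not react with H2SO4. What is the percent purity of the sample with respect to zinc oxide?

n(H2SO4) added = 0.03925 × 0.6909 = 0.02712 mol
n(NaOH) used in back-titration = 0.01556 × 0.3279 = 5.102 × 10^-3 mol
From the 1:2 ratio, n(H2SO4) left over = 1/2 × 5.102 × 10^-3 = 2.551 × 10^-3 mol
n(H2SO4) consumed by analyte = 0.02712 − 2.551 × 10^-3 = 0.02457 mol
n(ZnO) = 0.02457 mol (1:1 ratio)
mass of ZnO = 0.02457 × 81.38 = 1.999 g
% ZnO = 1.999 / 2.444 × 100 = 81.80 %

81.80 %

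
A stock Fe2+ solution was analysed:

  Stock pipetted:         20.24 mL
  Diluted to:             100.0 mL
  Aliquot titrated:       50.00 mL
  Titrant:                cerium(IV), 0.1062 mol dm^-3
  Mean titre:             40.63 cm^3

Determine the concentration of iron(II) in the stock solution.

0.4264 mol/L

Ce^4+ + Fe^2+ → Ce^3+ + Fe^3+
n(Ce4+) = 0.04063 × 0.1062 = 4.315 × 10^-3 mol
n(Fe2+) in the aliquot = 4.315 × 10^-3 mol (1:1 ratio)
[Fe2+]_dilute = 4.315 × 10^-3 / 0.05000 = 0.08630 mol/L
Dilution factor = 100.0 / 20.24 = 4.941
[Fe2+]_stock = 0.08630 × 4.941 = 0.4264 mol/L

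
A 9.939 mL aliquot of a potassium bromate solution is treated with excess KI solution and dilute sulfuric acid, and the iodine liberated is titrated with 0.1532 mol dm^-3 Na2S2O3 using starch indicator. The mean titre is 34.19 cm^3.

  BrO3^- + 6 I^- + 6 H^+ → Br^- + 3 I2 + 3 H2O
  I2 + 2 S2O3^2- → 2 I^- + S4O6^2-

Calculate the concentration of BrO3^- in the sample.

0.08783 mol/L

n(S2O3^2-) = 0.03419 × 0.1532 = 5.238 × 10^-3 mol
n(I2) = n(S2O3^2-)/2 = 2.619 × 10^-3 mol
From the 1:3 ratio, n(BrO3^-) in the aliquot = 1/3 × 2.619 × 10^-3 = 8.730 × 10^-4 mol
[BrO3^-] = 8.730 × 10^-4 / 0.009939 = 0.08783 mol/L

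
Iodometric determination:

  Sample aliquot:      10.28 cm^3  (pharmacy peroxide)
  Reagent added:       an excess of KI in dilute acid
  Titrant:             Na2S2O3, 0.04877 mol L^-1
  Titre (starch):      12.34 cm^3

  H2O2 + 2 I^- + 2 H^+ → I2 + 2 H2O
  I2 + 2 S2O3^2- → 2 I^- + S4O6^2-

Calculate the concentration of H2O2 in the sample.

0.02927 mol/L

n(S2O3^2-) = 0.01234 × 0.04877 = 6.018 × 10^-4 mol
n(I2) = n(S2O3^2-)/2 = 3.009 × 10^-4 mol
n(H2O2) in the aliquot = 3.009 × 10^-4 mol (1:1 ratio)
[H2O2] = 3.009 × 10^-4 / 0.01028 = 0.02927 mol/L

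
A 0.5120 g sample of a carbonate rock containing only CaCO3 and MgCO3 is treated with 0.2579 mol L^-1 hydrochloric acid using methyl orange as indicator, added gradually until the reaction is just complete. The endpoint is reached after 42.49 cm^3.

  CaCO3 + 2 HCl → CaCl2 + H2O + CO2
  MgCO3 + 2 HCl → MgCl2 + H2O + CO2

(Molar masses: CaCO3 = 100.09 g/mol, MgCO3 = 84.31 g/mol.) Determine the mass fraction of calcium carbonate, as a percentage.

62.01 %

n(HCl) = 0.04249 × 0.2579 = 0.01096 mol
Let x = n(CaCO3), y = n(MgCO3).
Titrant: 2x + 2y = 0.01096;  mass: 100.09x + 84.31y = 0.5120
Solving, x = 3.172 × 10^-3 mol, y = 2.307 × 10^-3 mol
mass of CaCO3 = 3.172 × 10^-3 × 100.09 = 0.3175 g
% CaCO3 = 0.3175 / 0.5120 × 100 = 62.01 %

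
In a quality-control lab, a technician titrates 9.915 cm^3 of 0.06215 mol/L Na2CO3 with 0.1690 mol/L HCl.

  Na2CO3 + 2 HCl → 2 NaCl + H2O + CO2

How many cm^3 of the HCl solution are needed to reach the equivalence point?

n(Na2CO3) = 0.009915 L × 0.06215 mol/L = 6.162 × 10^-4 mol
From the 2:1 stoichiometry, n(HCl) = 2/1 × 6.162 × 10^-4 = 1.232 × 10^-3 mol
V(HCl) = 1.232 × 10^-3 mol / 0.1690 mol/L = 0.007293 L = 7.293 mL

7.293 mL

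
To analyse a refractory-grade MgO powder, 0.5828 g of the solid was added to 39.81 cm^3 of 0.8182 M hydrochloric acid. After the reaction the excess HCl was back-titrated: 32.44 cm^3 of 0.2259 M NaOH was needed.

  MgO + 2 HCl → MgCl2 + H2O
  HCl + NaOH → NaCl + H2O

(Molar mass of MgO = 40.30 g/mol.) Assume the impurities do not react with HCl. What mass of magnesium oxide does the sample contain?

n(HCl) added = 0.03981 × 0.8182 = 0.03257 mol
n(NaOH) used in back-titration = 0.03244 × 0.2259 = 7.328 × 10^-3 mol
n(HCl) left over = 7.328 × 10^-3 mol (1:1 ratio)
n(HCl) consumed by analyte = 0.03257 − 7.328 × 10^-3 = 0.02524 mol
From the 1:2 ratio, n(MgO) = 1/2 × 0.02524 = 0.01262 mol
mass of MgO = 0.01262 × 40.30 = 0.5087 g

0.5087 g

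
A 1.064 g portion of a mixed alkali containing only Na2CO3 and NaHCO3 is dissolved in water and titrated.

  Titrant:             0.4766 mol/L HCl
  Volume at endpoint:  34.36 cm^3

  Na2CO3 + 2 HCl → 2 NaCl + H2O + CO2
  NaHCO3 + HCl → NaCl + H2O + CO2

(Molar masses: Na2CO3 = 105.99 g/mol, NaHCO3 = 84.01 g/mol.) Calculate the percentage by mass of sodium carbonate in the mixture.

50.06 %

n(HCl) = 0.03436 × 0.4766 = 0.01638 mol
Let x = n(Na2CO3), y = n(NaHCO3).
Titrant: 2x + 1y = 0.01638;  mass: 105.99x + 84.01y = 1.064
Solving, x = 5.026 × 10^-3 mol, y = 6.325 × 10^-3 mol
mass of Na2CO3 = 5.026 × 10^-3 × 105.99 = 0.5327 g
% Na2CO3 = 0.5327 / 1.064 × 100 = 50.06 %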